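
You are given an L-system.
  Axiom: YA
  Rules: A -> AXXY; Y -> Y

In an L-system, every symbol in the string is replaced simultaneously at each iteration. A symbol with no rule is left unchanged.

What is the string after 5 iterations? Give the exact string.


Answer: YAXXYXXYXXYXXYXXY

Derivation:
Step 0: YA
Step 1: YAXXY
Step 2: YAXXYXXY
Step 3: YAXXYXXYXXY
Step 4: YAXXYXXYXXYXXY
Step 5: YAXXYXXYXXYXXYXXY


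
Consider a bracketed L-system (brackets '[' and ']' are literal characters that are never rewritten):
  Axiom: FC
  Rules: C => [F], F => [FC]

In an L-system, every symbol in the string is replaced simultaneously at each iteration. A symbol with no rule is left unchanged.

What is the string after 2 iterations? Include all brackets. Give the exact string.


Step 0: FC
Step 1: [FC][F]
Step 2: [[FC][F]][[FC]]

Answer: [[FC][F]][[FC]]


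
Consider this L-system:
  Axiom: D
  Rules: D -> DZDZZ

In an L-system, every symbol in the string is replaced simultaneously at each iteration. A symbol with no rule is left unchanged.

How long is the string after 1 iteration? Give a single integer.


Step 0: length = 1
Step 1: length = 5

Answer: 5


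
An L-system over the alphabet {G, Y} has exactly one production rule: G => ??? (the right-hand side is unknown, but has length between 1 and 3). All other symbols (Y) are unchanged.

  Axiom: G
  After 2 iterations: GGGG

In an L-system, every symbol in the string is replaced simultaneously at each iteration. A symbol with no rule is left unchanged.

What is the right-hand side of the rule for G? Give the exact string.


Trying G => GG:
  Step 0: G
  Step 1: GG
  Step 2: GGGG
Matches the given result.

Answer: GG


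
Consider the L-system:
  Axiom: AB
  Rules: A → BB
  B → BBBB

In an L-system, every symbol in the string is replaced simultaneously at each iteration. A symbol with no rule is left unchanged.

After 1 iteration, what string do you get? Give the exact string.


Step 0: AB
Step 1: BBBBBB

Answer: BBBBBB


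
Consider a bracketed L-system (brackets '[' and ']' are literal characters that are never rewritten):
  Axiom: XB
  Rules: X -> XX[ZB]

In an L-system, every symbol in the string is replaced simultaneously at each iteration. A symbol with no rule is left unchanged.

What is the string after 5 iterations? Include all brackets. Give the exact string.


Step 0: XB
Step 1: XX[ZB]B
Step 2: XX[ZB]XX[ZB][ZB]B
Step 3: XX[ZB]XX[ZB][ZB]XX[ZB]XX[ZB][ZB][ZB]B
Step 4: XX[ZB]XX[ZB][ZB]XX[ZB]XX[ZB][ZB][ZB]XX[ZB]XX[ZB][ZB]XX[ZB]XX[ZB][ZB][ZB][ZB]B
Step 5: XX[ZB]XX[ZB][ZB]XX[ZB]XX[ZB][ZB][ZB]XX[ZB]XX[ZB][ZB]XX[ZB]XX[ZB][ZB][ZB][ZB]XX[ZB]XX[ZB][ZB]XX[ZB]XX[ZB][ZB][ZB]XX[ZB]XX[ZB][ZB]XX[ZB]XX[ZB][ZB][ZB][ZB][ZB]B

Answer: XX[ZB]XX[ZB][ZB]XX[ZB]XX[ZB][ZB][ZB]XX[ZB]XX[ZB][ZB]XX[ZB]XX[ZB][ZB][ZB][ZB]XX[ZB]XX[ZB][ZB]XX[ZB]XX[ZB][ZB][ZB]XX[ZB]XX[ZB][ZB]XX[ZB]XX[ZB][ZB][ZB][ZB][ZB]B


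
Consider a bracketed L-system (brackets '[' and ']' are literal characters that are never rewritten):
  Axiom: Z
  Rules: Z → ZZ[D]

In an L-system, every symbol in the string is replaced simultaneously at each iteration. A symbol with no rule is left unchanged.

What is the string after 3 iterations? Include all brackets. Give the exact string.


Answer: ZZ[D]ZZ[D][D]ZZ[D]ZZ[D][D][D]

Derivation:
Step 0: Z
Step 1: ZZ[D]
Step 2: ZZ[D]ZZ[D][D]
Step 3: ZZ[D]ZZ[D][D]ZZ[D]ZZ[D][D][D]


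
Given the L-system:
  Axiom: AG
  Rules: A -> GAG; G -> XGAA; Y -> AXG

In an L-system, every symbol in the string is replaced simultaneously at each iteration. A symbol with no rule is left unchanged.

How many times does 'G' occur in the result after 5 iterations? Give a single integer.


Answer: 243

Derivation:
Step 0: AG  (1 'G')
Step 1: GAGXGAA  (3 'G')
Step 2: XGAAGAGXGAAXXGAAGAGGAG  (9 'G')
Step 3: XXGAAGAGGAGXGAAGAGXGAAXXGAAGAGGAGXXXGAAGAGGAGXGAAGAGXGAAXGAAGAGXGAA  (27 'G')
Step 4: XXXGAAGAGGAGXGAAGAGXGAAXGAAGAGXGAAXXGAAGAGGAGXGAAGAGXGAAXXGAAGAGGAGXXXGAAGAGGAGXGAAGAGXGAAXGAAGAGXGAAXXXXGAAGAGGAGXGAAGAGXGAAXGAAGAGXGAAXXGAAGAGGAGXGAAGAGXGAAXXGAAGAGGAGXXGAAGAGGAGXGAAGAGXGAAXXGAAGAGGAG  (81 'G')
Step 5: XXXXGAAGAGGAGXGAAGAGXGAAXGAAGAGXGAAXXGAAGAGGAGXGAAGAGXGAAXXGAAGAGGAGXXGAAGAGGAGXGAAGAGXGAAXXGAAGAGGAGXXXGAAGAGGAGXGAAGAGXGAAXGAAGAGXGAAXXGAAGAGGAGXGAAGAGXGAAXXGAAGAGGAGXXXGAAGAGGAGXGAAGAGXGAAXGAAGAGXGAAXXXXGAAGAGGAGXGAAGAGXGAAXGAAGAGXGAAXXGAAGAGGAGXGAAGAGXGAAXXGAAGAGGAGXXGAAGAGGAGXGAAGAGXGAAXXGAAGAGGAGXXXXXGAAGAGGAGXGAAGAGXGAAXGAAGAGXGAAXXGAAGAGGAGXGAAGAGXGAAXXGAAGAGGAGXXGAAGAGGAGXGAAGAGXGAAXXGAAGAGGAGXXXGAAGAGGAGXGAAGAGXGAAXGAAGAGXGAAXXGAAGAGGAGXGAAGAGXGAAXXGAAGAGGAGXXXGAAGAGGAGXGAAGAGXGAAXGAAGAGXGAAXXXGAAGAGGAGXGAAGAGXGAAXGAAGAGXGAAXXGAAGAGGAGXGAAGAGXGAAXXGAAGAGGAGXXXGAAGAGGAGXGAAGAGXGAAXGAAGAGXGAA  (243 'G')


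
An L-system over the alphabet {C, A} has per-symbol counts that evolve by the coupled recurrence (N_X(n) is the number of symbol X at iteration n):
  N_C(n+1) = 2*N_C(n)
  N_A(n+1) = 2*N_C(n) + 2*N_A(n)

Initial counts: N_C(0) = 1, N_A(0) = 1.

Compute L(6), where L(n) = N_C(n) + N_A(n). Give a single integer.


Answer: 512

Derivation:
Step 0: N_C=1, N_A=1, L=2
Step 1: N_C=2, N_A=4, L=6
Step 2: N_C=4, N_A=12, L=16
Step 3: N_C=8, N_A=32, L=40
Step 4: N_C=16, N_A=80, L=96
Step 5: N_C=32, N_A=192, L=224
Step 6: N_C=64, N_A=448, L=512


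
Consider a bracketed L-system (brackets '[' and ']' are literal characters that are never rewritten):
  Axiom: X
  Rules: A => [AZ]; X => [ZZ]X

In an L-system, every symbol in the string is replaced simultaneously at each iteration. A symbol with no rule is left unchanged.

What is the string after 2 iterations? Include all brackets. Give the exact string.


Step 0: X
Step 1: [ZZ]X
Step 2: [ZZ][ZZ]X

Answer: [ZZ][ZZ]X


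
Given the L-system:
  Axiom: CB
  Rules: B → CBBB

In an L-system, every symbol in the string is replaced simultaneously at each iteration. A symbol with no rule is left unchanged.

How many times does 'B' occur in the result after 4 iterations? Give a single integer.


Answer: 81

Derivation:
Step 0: CB  (1 'B')
Step 1: CCBBB  (3 'B')
Step 2: CCCBBBCBBBCBBB  (9 'B')
Step 3: CCCCBBBCBBBCBBBCCBBBCBBBCBBBCCBBBCBBBCBBB  (27 'B')
Step 4: CCCCCBBBCBBBCBBBCCBBBCBBBCBBBCCBBBCBBBCBBBCCCBBBCBBBCBBBCCBBBCBBBCBBBCCBBBCBBBCBBBCCCBBBCBBBCBBBCCBBBCBBBCBBBCCBBBCBBBCBBB  (81 'B')


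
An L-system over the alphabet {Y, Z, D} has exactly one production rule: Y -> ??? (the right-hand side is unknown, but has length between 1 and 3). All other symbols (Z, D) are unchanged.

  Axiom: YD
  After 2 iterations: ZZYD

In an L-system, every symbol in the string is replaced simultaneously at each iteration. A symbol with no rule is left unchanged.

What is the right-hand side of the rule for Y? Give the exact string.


Answer: ZY

Derivation:
Trying Y -> ZY:
  Step 0: YD
  Step 1: ZYD
  Step 2: ZZYD
Matches the given result.


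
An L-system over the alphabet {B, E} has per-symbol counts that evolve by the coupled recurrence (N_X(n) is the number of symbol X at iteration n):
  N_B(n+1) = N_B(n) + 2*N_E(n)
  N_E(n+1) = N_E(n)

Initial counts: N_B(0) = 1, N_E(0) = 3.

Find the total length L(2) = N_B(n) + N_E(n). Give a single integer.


Step 0: N_B=1, N_E=3, L=4
Step 1: N_B=7, N_E=3, L=10
Step 2: N_B=13, N_E=3, L=16

Answer: 16


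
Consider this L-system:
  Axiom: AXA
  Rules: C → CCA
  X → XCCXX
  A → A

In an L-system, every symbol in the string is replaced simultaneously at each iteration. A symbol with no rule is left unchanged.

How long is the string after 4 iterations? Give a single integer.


Answer: 263

Derivation:
Step 0: length = 3
Step 1: length = 7
Step 2: length = 23
Step 3: length = 79
Step 4: length = 263


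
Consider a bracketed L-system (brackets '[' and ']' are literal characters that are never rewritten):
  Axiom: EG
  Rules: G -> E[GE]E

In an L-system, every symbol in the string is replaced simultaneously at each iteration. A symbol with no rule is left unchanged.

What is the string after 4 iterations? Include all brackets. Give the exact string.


Step 0: EG
Step 1: EE[GE]E
Step 2: EE[E[GE]EE]E
Step 3: EE[E[E[GE]EE]EE]E
Step 4: EE[E[E[E[GE]EE]EE]EE]E

Answer: EE[E[E[E[GE]EE]EE]EE]E


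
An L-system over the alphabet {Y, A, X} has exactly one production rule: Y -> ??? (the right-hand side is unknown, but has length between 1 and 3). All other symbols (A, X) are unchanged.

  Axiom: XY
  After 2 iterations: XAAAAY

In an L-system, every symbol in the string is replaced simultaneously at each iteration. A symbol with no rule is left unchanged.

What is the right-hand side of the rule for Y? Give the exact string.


Trying Y -> AAY:
  Step 0: XY
  Step 1: XAAY
  Step 2: XAAAAY
Matches the given result.

Answer: AAY


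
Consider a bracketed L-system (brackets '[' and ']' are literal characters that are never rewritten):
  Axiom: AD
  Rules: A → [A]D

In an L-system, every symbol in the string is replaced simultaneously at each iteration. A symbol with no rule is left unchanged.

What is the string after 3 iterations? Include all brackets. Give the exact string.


Answer: [[[A]D]D]DD

Derivation:
Step 0: AD
Step 1: [A]DD
Step 2: [[A]D]DD
Step 3: [[[A]D]D]DD


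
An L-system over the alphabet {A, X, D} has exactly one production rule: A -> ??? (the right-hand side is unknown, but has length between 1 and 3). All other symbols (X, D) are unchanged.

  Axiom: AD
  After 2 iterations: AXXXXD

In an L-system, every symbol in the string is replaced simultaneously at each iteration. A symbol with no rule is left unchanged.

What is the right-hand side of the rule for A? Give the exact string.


Trying A -> AXX:
  Step 0: AD
  Step 1: AXXD
  Step 2: AXXXXD
Matches the given result.

Answer: AXX


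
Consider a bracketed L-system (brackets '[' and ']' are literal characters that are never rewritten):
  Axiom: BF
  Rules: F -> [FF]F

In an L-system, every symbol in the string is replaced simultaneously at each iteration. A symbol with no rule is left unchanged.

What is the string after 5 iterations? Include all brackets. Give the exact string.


Answer: B[[[[[FF]F[FF]F][FF]F[[FF]F[FF]F][FF]F][[FF]F[FF]F][FF]F[[[FF]F[FF]F][FF]F[[FF]F[FF]F][FF]F][[FF]F[FF]F][FF]F][[[FF]F[FF]F][FF]F[[FF]F[FF]F][FF]F][[FF]F[FF]F][FF]F[[[[FF]F[FF]F][FF]F[[FF]F[FF]F][FF]F][[FF]F[FF]F][FF]F[[[FF]F[FF]F][FF]F[[FF]F[FF]F][FF]F][[FF]F[FF]F][FF]F][[[FF]F[FF]F][FF]F[[FF]F[FF]F][FF]F][[FF]F[FF]F][FF]F][[[[FF]F[FF]F][FF]F[[FF]F[FF]F][FF]F][[FF]F[FF]F][FF]F[[[FF]F[FF]F][FF]F[[FF]F[FF]F][FF]F][[FF]F[FF]F][FF]F][[[FF]F[FF]F][FF]F[[FF]F[FF]F][FF]F][[FF]F[FF]F][FF]F

Derivation:
Step 0: BF
Step 1: B[FF]F
Step 2: B[[FF]F[FF]F][FF]F
Step 3: B[[[FF]F[FF]F][FF]F[[FF]F[FF]F][FF]F][[FF]F[FF]F][FF]F
Step 4: B[[[[FF]F[FF]F][FF]F[[FF]F[FF]F][FF]F][[FF]F[FF]F][FF]F[[[FF]F[FF]F][FF]F[[FF]F[FF]F][FF]F][[FF]F[FF]F][FF]F][[[FF]F[FF]F][FF]F[[FF]F[FF]F][FF]F][[FF]F[FF]F][FF]F
Step 5: B[[[[[FF]F[FF]F][FF]F[[FF]F[FF]F][FF]F][[FF]F[FF]F][FF]F[[[FF]F[FF]F][FF]F[[FF]F[FF]F][FF]F][[FF]F[FF]F][FF]F][[[FF]F[FF]F][FF]F[[FF]F[FF]F][FF]F][[FF]F[FF]F][FF]F[[[[FF]F[FF]F][FF]F[[FF]F[FF]F][FF]F][[FF]F[FF]F][FF]F[[[FF]F[FF]F][FF]F[[FF]F[FF]F][FF]F][[FF]F[FF]F][FF]F][[[FF]F[FF]F][FF]F[[FF]F[FF]F][FF]F][[FF]F[FF]F][FF]F][[[[FF]F[FF]F][FF]F[[FF]F[FF]F][FF]F][[FF]F[FF]F][FF]F[[[FF]F[FF]F][FF]F[[FF]F[FF]F][FF]F][[FF]F[FF]F][FF]F][[[FF]F[FF]F][FF]F[[FF]F[FF]F][FF]F][[FF]F[FF]F][FF]F


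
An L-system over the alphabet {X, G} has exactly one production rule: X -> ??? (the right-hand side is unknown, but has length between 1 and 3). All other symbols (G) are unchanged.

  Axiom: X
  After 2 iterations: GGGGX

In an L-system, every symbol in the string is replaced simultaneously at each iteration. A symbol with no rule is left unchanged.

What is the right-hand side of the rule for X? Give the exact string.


Answer: GGX

Derivation:
Trying X -> GGX:
  Step 0: X
  Step 1: GGX
  Step 2: GGGGX
Matches the given result.


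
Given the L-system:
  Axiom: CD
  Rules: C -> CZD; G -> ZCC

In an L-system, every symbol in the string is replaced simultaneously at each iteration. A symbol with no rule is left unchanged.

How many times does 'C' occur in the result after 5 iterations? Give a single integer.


Answer: 1

Derivation:
Step 0: CD  (1 'C')
Step 1: CZDD  (1 'C')
Step 2: CZDZDD  (1 'C')
Step 3: CZDZDZDD  (1 'C')
Step 4: CZDZDZDZDD  (1 'C')
Step 5: CZDZDZDZDZDD  (1 'C')


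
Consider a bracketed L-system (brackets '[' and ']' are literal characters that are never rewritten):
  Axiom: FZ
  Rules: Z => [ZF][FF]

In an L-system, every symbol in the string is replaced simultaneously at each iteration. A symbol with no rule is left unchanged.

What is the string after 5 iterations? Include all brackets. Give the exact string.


Step 0: FZ
Step 1: F[ZF][FF]
Step 2: F[[ZF][FF]F][FF]
Step 3: F[[[ZF][FF]F][FF]F][FF]
Step 4: F[[[[ZF][FF]F][FF]F][FF]F][FF]
Step 5: F[[[[[ZF][FF]F][FF]F][FF]F][FF]F][FF]

Answer: F[[[[[ZF][FF]F][FF]F][FF]F][FF]F][FF]


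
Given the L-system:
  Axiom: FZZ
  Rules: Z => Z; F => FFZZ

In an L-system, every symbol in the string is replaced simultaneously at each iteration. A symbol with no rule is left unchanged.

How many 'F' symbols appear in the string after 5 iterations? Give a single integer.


Answer: 32

Derivation:
Step 0: FZZ  (1 'F')
Step 1: FFZZZZ  (2 'F')
Step 2: FFZZFFZZZZZZ  (4 'F')
Step 3: FFZZFFZZZZFFZZFFZZZZZZZZ  (8 'F')
Step 4: FFZZFFZZZZFFZZFFZZZZZZFFZZFFZZZZFFZZFFZZZZZZZZZZ  (16 'F')
Step 5: FFZZFFZZZZFFZZFFZZZZZZFFZZFFZZZZFFZZFFZZZZZZZZFFZZFFZZZZFFZZFFZZZZZZFFZZFFZZZZFFZZFFZZZZZZZZZZZZ  (32 'F')


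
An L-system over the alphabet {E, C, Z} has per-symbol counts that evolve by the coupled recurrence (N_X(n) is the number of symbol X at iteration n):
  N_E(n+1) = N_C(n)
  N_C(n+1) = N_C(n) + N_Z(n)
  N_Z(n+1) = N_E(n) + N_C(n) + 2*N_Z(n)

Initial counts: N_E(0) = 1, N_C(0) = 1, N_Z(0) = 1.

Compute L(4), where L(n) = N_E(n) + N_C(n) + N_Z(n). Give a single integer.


Answer: 147

Derivation:
Step 0: N_E=1, N_C=1, N_Z=1, L=3
Step 1: N_E=1, N_C=2, N_Z=4, L=7
Step 2: N_E=2, N_C=6, N_Z=11, L=19
Step 3: N_E=6, N_C=17, N_Z=30, L=53
Step 4: N_E=17, N_C=47, N_Z=83, L=147


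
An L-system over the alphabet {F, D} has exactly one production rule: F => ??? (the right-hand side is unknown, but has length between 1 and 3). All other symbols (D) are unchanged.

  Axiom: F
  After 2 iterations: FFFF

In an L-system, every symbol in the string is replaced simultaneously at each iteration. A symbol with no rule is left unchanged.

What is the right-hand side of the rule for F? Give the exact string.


Trying F => FF:
  Step 0: F
  Step 1: FF
  Step 2: FFFF
Matches the given result.

Answer: FF


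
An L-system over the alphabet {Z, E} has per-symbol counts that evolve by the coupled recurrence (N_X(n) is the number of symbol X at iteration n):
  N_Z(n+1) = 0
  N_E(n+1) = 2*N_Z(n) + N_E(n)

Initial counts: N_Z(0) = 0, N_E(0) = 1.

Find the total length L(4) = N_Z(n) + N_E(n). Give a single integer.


Step 0: N_Z=0, N_E=1, L=1
Step 1: N_Z=0, N_E=1, L=1
Step 2: N_Z=0, N_E=1, L=1
Step 3: N_Z=0, N_E=1, L=1
Step 4: N_Z=0, N_E=1, L=1

Answer: 1


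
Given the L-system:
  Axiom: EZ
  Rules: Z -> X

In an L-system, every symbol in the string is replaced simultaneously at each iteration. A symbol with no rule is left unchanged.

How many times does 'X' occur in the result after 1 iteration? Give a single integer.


Step 0: EZ  (0 'X')
Step 1: EX  (1 'X')

Answer: 1


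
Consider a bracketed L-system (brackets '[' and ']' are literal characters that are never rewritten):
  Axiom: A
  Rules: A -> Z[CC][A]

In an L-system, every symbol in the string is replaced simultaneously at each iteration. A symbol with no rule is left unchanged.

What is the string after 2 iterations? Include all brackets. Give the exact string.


Answer: Z[CC][Z[CC][A]]

Derivation:
Step 0: A
Step 1: Z[CC][A]
Step 2: Z[CC][Z[CC][A]]


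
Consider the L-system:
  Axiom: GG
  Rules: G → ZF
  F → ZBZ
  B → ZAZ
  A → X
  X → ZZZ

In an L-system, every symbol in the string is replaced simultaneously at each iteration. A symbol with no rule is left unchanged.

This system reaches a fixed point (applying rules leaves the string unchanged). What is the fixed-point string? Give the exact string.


Answer: ZZZZZZZZZZZZZZZZ

Derivation:
Step 0: GG
Step 1: ZFZF
Step 2: ZZBZZZBZ
Step 3: ZZZAZZZZZAZZ
Step 4: ZZZXZZZZZXZZ
Step 5: ZZZZZZZZZZZZZZZZ
Step 6: ZZZZZZZZZZZZZZZZ  (unchanged — fixed point at step 5)


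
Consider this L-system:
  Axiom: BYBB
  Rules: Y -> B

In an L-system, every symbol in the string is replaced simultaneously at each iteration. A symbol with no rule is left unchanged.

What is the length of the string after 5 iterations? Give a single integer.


Answer: 4

Derivation:
Step 0: length = 4
Step 1: length = 4
Step 2: length = 4
Step 3: length = 4
Step 4: length = 4
Step 5: length = 4


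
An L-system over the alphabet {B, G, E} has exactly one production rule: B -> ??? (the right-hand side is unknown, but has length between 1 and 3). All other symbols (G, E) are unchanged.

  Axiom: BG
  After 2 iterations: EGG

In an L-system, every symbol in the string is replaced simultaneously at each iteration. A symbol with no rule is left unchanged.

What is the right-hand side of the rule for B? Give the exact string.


Answer: EG

Derivation:
Trying B -> EG:
  Step 0: BG
  Step 1: EGG
  Step 2: EGG
Matches the given result.


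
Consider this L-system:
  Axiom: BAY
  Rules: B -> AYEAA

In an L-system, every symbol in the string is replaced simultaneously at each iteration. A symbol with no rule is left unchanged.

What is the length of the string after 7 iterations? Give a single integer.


Step 0: length = 3
Step 1: length = 7
Step 2: length = 7
Step 3: length = 7
Step 4: length = 7
Step 5: length = 7
Step 6: length = 7
Step 7: length = 7

Answer: 7


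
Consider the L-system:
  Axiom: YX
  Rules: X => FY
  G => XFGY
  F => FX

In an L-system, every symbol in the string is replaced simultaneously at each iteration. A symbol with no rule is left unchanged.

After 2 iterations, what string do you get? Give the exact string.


Step 0: YX
Step 1: YFY
Step 2: YFXY

Answer: YFXY


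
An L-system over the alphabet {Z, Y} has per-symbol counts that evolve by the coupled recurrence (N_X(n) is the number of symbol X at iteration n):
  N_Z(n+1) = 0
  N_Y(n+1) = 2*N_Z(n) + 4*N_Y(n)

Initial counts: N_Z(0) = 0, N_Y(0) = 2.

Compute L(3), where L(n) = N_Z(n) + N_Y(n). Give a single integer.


Answer: 128

Derivation:
Step 0: N_Z=0, N_Y=2, L=2
Step 1: N_Z=0, N_Y=8, L=8
Step 2: N_Z=0, N_Y=32, L=32
Step 3: N_Z=0, N_Y=128, L=128


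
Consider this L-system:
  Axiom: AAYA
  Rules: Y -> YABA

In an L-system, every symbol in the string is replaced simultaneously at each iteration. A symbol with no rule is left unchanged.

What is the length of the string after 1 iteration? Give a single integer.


Step 0: length = 4
Step 1: length = 7

Answer: 7


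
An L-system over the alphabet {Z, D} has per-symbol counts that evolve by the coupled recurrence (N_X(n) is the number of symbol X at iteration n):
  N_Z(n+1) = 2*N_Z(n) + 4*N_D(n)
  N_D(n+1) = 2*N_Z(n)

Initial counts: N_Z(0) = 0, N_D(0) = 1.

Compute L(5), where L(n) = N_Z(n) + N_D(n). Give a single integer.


Step 0: N_Z=0, N_D=1, L=1
Step 1: N_Z=4, N_D=0, L=4
Step 2: N_Z=8, N_D=8, L=16
Step 3: N_Z=48, N_D=16, L=64
Step 4: N_Z=160, N_D=96, L=256
Step 5: N_Z=704, N_D=320, L=1024

Answer: 1024


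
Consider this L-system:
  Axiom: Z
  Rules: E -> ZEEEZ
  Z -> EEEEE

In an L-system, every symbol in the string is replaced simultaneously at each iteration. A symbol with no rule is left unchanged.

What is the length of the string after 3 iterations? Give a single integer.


Answer: 125

Derivation:
Step 0: length = 1
Step 1: length = 5
Step 2: length = 25
Step 3: length = 125


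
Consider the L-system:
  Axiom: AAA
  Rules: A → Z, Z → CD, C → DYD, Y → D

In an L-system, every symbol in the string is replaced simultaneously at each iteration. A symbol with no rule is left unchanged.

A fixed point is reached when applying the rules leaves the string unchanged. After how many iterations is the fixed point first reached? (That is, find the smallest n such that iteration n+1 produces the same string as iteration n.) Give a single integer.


Answer: 4

Derivation:
Step 0: AAA
Step 1: ZZZ
Step 2: CDCDCD
Step 3: DYDDDYDDDYDD
Step 4: DDDDDDDDDDDD
Step 5: DDDDDDDDDDDD  (unchanged — fixed point at step 4)


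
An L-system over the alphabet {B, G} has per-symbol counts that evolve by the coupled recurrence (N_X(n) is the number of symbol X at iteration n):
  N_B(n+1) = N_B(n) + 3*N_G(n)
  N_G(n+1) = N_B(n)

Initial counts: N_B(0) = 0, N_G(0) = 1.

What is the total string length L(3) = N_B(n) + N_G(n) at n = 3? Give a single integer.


Step 0: N_B=0, N_G=1, L=1
Step 1: N_B=3, N_G=0, L=3
Step 2: N_B=3, N_G=3, L=6
Step 3: N_B=12, N_G=3, L=15

Answer: 15


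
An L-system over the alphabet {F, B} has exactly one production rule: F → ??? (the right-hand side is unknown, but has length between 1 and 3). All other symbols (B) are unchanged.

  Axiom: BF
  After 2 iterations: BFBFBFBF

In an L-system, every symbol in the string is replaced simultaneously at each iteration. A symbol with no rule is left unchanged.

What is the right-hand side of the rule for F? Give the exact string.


Trying F → FBF:
  Step 0: BF
  Step 1: BFBF
  Step 2: BFBFBFBF
Matches the given result.

Answer: FBF


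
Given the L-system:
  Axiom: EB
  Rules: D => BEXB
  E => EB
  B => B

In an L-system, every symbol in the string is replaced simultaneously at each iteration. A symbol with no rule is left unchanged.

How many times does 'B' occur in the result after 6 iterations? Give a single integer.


Step 0: EB  (1 'B')
Step 1: EBB  (2 'B')
Step 2: EBBB  (3 'B')
Step 3: EBBBB  (4 'B')
Step 4: EBBBBB  (5 'B')
Step 5: EBBBBBB  (6 'B')
Step 6: EBBBBBBB  (7 'B')

Answer: 7


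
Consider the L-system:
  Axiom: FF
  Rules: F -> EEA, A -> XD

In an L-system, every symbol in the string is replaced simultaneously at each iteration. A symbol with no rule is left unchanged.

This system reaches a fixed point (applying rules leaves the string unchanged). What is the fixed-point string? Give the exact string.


Step 0: FF
Step 1: EEAEEA
Step 2: EEXDEEXD
Step 3: EEXDEEXD  (unchanged — fixed point at step 2)

Answer: EEXDEEXD


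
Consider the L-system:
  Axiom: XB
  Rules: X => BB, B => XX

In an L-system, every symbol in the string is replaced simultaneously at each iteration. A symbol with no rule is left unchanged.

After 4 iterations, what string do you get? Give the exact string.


Step 0: XB
Step 1: BBXX
Step 2: XXXXBBBB
Step 3: BBBBBBBBXXXXXXXX
Step 4: XXXXXXXXXXXXXXXXBBBBBBBBBBBBBBBB

Answer: XXXXXXXXXXXXXXXXBBBBBBBBBBBBBBBB


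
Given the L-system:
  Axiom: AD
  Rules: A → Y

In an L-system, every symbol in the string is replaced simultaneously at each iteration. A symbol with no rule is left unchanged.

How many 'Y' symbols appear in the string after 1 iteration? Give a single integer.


Step 0: AD  (0 'Y')
Step 1: YD  (1 'Y')

Answer: 1


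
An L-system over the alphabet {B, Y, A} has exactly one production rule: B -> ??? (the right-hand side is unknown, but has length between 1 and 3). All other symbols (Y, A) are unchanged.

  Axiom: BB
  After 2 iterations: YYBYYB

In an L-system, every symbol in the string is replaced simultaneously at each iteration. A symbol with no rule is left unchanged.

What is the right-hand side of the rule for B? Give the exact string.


Answer: YB

Derivation:
Trying B -> YB:
  Step 0: BB
  Step 1: YBYB
  Step 2: YYBYYB
Matches the given result.


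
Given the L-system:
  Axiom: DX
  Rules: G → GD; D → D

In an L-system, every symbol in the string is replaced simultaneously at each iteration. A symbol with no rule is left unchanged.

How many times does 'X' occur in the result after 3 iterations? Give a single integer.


Step 0: DX  (1 'X')
Step 1: DX  (1 'X')
Step 2: DX  (1 'X')
Step 3: DX  (1 'X')

Answer: 1


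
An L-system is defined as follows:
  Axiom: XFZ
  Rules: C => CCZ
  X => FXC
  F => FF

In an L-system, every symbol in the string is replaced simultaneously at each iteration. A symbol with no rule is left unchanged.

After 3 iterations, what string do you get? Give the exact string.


Answer: FFFFFFFXCCCZCCZCCZZFFFFFFFFZ

Derivation:
Step 0: XFZ
Step 1: FXCFFZ
Step 2: FFFXCCCZFFFFZ
Step 3: FFFFFFFXCCCZCCZCCZZFFFFFFFFZ


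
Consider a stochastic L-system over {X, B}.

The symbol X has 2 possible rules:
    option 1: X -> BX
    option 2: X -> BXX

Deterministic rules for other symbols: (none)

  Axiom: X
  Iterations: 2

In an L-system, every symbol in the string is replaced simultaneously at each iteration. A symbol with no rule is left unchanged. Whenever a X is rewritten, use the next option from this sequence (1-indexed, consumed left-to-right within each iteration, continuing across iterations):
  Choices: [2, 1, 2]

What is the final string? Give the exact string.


Step 0: X
Step 1: BXX  (used choices [2])
Step 2: BBXBXX  (used choices [1, 2])

Answer: BBXBXX


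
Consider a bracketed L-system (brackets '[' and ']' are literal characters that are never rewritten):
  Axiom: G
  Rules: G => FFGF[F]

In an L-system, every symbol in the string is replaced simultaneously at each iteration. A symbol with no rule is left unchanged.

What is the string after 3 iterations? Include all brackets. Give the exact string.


Step 0: G
Step 1: FFGF[F]
Step 2: FFFFGF[F]F[F]
Step 3: FFFFFFGF[F]F[F]F[F]

Answer: FFFFFFGF[F]F[F]F[F]


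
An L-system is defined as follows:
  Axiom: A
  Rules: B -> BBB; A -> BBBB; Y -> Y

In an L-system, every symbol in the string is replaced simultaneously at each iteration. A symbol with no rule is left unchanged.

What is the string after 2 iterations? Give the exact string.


Step 0: A
Step 1: BBBB
Step 2: BBBBBBBBBBBB

Answer: BBBBBBBBBBBB


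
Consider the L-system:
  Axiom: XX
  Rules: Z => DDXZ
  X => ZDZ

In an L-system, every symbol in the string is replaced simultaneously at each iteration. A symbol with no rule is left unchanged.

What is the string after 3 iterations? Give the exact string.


Answer: DDZDZDDXZDDDZDZDDXZDDZDZDDXZDDDZDZDDXZ

Derivation:
Step 0: XX
Step 1: ZDZZDZ
Step 2: DDXZDDDXZDDXZDDDXZ
Step 3: DDZDZDDXZDDDZDZDDXZDDZDZDDXZDDDZDZDDXZ


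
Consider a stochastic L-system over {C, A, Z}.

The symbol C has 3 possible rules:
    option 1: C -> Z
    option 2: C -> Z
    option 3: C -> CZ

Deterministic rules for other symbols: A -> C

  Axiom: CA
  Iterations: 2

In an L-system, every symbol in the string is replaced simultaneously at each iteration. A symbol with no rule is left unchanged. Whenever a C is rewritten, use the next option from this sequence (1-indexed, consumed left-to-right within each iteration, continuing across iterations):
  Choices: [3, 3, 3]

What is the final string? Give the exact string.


Step 0: CA
Step 1: CZC  (used choices [3])
Step 2: CZZCZ  (used choices [3, 3])

Answer: CZZCZ


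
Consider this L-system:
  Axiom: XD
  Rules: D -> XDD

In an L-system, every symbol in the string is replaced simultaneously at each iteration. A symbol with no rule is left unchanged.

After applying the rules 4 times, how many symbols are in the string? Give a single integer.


Answer: 32

Derivation:
Step 0: length = 2
Step 1: length = 4
Step 2: length = 8
Step 3: length = 16
Step 4: length = 32


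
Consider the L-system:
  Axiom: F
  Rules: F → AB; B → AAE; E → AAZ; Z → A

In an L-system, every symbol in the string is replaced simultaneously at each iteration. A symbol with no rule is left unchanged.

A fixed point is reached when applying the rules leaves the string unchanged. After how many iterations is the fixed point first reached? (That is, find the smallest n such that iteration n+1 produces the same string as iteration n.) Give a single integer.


Step 0: F
Step 1: AB
Step 2: AAAE
Step 3: AAAAAZ
Step 4: AAAAAA
Step 5: AAAAAA  (unchanged — fixed point at step 4)

Answer: 4


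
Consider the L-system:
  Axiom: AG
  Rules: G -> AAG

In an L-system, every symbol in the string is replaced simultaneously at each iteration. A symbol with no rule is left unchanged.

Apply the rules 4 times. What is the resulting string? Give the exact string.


Answer: AAAAAAAAAG

Derivation:
Step 0: AG
Step 1: AAAG
Step 2: AAAAAG
Step 3: AAAAAAAG
Step 4: AAAAAAAAAG


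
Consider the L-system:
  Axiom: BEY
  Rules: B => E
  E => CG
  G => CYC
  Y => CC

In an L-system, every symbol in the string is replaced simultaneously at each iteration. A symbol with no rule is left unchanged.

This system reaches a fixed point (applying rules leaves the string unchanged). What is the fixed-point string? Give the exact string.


Step 0: BEY
Step 1: ECGCC
Step 2: CGCCYCCC
Step 3: CCYCCCCCCCC
Step 4: CCCCCCCCCCCC
Step 5: CCCCCCCCCCCC  (unchanged — fixed point at step 4)

Answer: CCCCCCCCCCCC


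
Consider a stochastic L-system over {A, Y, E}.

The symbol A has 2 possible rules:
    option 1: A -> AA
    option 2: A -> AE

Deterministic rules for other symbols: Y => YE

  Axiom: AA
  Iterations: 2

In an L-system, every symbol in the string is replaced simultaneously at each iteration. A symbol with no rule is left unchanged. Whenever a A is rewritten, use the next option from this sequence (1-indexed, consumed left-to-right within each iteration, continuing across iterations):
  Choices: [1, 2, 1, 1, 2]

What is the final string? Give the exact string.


Step 0: AA
Step 1: AAAE  (used choices [1, 2])
Step 2: AAAAAEE  (used choices [1, 1, 2])

Answer: AAAAAEE


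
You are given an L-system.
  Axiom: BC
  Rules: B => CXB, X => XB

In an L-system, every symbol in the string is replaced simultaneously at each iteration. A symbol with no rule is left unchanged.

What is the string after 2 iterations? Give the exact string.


Answer: CXBCXBC

Derivation:
Step 0: BC
Step 1: CXBC
Step 2: CXBCXBC


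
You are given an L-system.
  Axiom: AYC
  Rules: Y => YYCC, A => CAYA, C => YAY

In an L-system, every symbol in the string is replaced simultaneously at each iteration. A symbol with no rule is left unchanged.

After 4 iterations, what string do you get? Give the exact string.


Answer: YYCCYYCCYAYYAYYAYCAYAYYCCCAYAYYCCYYCCYAYYAYYYCCCAYAYYCCYAYCAYAYYCCCAYAYYCCYYCCYAYYAYYAYCAYAYYCCCAYAYYCCYYCCYAYYAYYYCCYYCCYAYYAYYYCCCAYAYYCCYYCCCAYAYYCCYYCCCAYAYYCCYAYCAYAYYCCCAYAYYCCYYCCYAYYAYYAYCAYAYYCCCAYAYYCCYYCCYAYYAYYYCCYYCCYAYYAYYYCCCAYAYYCCYYCCCAYAYYCCYYCCYYCCYAYYAYYYCCYYCCYAYYAYYYCCCAYAYYCCYYCCCAYAYYCCYYCCYYCCYAYYAYYAYCAYAYYCCCAYAYYCCYYCCYAYYAYYYCCYYCCYAYYAYYAYCAYAYYCCCAYAYYCCYYCCYAYYAYYYCCYYCCYAYYAYYYCCYYCCYAYYAYYYCCCAYAYYCCYYCCCAYAYYCCYYCCCAYAYYCCYAYCAYAYYCCCAYAYYCCYYCCYAYYAYYAYCAYAYYCCCAYAYYCCYYCCYAYYAYYYCCYYCCYAYYAYYYCCCAYAYYCCYYCCCAYAYYCC

Derivation:
Step 0: AYC
Step 1: CAYAYYCCYAY
Step 2: YAYCAYAYYCCCAYAYYCCYYCCYAYYAYYYCCCAYAYYCC
Step 3: YYCCCAYAYYCCYAYCAYAYYCCCAYAYYCCYYCCYAYYAYYAYCAYAYYCCCAYAYYCCYYCCYAYYAYYYCCYYCCYAYYAYYYCCCAYAYYCCYYCCCAYAYYCCYYCCYYCCYAYYAYYAYCAYAYYCCCAYAYYCCYYCCYAYYAY
Step 4: YYCCYYCCYAYYAYYAYCAYAYYCCCAYAYYCCYYCCYAYYAYYYCCCAYAYYCCYAYCAYAYYCCCAYAYYCCYYCCYAYYAYYAYCAYAYYCCCAYAYYCCYYCCYAYYAYYYCCYYCCYAYYAYYYCCCAYAYYCCYYCCCAYAYYCCYYCCCAYAYYCCYAYCAYAYYCCCAYAYYCCYYCCYAYYAYYAYCAYAYYCCCAYAYYCCYYCCYAYYAYYYCCYYCCYAYYAYYYCCCAYAYYCCYYCCCAYAYYCCYYCCYYCCYAYYAYYYCCYYCCYAYYAYYYCCCAYAYYCCYYCCCAYAYYCCYYCCYYCCYAYYAYYAYCAYAYYCCCAYAYYCCYYCCYAYYAYYYCCYYCCYAYYAYYAYCAYAYYCCCAYAYYCCYYCCYAYYAYYYCCYYCCYAYYAYYYCCYYCCYAYYAYYYCCCAYAYYCCYYCCCAYAYYCCYYCCCAYAYYCCYAYCAYAYYCCCAYAYYCCYYCCYAYYAYYAYCAYAYYCCCAYAYYCCYYCCYAYYAYYYCCYYCCYAYYAYYYCCCAYAYYCCYYCCCAYAYYCC


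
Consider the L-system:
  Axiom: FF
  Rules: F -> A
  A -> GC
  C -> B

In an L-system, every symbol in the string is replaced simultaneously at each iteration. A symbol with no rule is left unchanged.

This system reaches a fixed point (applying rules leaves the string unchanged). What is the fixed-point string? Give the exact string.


Answer: GBGB

Derivation:
Step 0: FF
Step 1: AA
Step 2: GCGC
Step 3: GBGB
Step 4: GBGB  (unchanged — fixed point at step 3)


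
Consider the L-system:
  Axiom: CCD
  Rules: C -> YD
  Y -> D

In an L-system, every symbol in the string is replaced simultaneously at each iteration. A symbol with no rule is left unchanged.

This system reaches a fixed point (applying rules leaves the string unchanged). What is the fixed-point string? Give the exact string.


Step 0: CCD
Step 1: YDYDD
Step 2: DDDDD
Step 3: DDDDD  (unchanged — fixed point at step 2)

Answer: DDDDD


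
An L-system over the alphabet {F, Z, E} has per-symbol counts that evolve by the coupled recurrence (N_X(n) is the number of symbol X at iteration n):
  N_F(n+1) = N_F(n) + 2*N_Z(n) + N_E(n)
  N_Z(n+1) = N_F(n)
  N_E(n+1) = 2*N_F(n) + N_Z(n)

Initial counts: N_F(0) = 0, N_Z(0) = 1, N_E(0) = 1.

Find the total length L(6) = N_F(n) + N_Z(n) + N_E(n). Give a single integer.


Step 0: N_F=0, N_Z=1, N_E=1, L=2
Step 1: N_F=3, N_Z=0, N_E=1, L=4
Step 2: N_F=4, N_Z=3, N_E=6, L=13
Step 3: N_F=16, N_Z=4, N_E=11, L=31
Step 4: N_F=35, N_Z=16, N_E=36, L=87
Step 5: N_F=103, N_Z=35, N_E=86, L=224
Step 6: N_F=259, N_Z=103, N_E=241, L=603

Answer: 603


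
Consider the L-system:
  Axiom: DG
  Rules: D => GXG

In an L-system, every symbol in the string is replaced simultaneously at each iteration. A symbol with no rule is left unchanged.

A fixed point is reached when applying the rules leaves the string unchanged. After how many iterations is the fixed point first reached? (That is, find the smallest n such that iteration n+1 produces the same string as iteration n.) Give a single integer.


Step 0: DG
Step 1: GXGG
Step 2: GXGG  (unchanged — fixed point at step 1)

Answer: 1


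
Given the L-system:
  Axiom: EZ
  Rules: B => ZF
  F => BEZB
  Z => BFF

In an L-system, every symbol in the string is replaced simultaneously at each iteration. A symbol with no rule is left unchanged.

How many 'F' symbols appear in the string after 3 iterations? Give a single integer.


Answer: 10

Derivation:
Step 0: EZ  (0 'F')
Step 1: EBFF  (2 'F')
Step 2: EZFBEZBBEZB  (1 'F')
Step 3: EBFFBEZBZFEBFFZFZFEBFFZF  (10 'F')


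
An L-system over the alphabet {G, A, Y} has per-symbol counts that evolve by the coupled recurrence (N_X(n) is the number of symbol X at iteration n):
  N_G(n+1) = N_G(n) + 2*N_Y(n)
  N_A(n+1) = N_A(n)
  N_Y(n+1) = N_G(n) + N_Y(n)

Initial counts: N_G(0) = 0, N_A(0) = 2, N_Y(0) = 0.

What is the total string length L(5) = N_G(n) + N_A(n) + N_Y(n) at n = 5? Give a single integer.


Answer: 2

Derivation:
Step 0: N_G=0, N_A=2, N_Y=0, L=2
Step 1: N_G=0, N_A=2, N_Y=0, L=2
Step 2: N_G=0, N_A=2, N_Y=0, L=2
Step 3: N_G=0, N_A=2, N_Y=0, L=2
Step 4: N_G=0, N_A=2, N_Y=0, L=2
Step 5: N_G=0, N_A=2, N_Y=0, L=2


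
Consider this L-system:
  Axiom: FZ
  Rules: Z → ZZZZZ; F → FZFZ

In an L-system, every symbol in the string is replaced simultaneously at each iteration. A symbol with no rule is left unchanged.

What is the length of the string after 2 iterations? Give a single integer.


Step 0: length = 2
Step 1: length = 9
Step 2: length = 43

Answer: 43


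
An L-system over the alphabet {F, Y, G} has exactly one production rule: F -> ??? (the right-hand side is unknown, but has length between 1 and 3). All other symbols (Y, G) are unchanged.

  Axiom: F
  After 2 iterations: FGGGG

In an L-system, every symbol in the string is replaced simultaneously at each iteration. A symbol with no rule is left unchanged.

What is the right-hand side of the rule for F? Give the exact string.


Trying F -> FGG:
  Step 0: F
  Step 1: FGG
  Step 2: FGGGG
Matches the given result.

Answer: FGG


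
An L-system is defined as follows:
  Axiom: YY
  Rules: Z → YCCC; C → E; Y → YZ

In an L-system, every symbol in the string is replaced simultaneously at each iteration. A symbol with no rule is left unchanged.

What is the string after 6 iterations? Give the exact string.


Answer: YZYCCCYZEEEYZYCCCEEEYZYCCCYZEEEEEEYZYCCCYZEEEYZYCCCEEEEEEYZYCCCYZEEEYZYCCCEEEYZYCCCYZEEEEEEYZYCCCYZEEEYZYCCCEEEEEE

Derivation:
Step 0: YY
Step 1: YZYZ
Step 2: YZYCCCYZYCCC
Step 3: YZYCCCYZEEEYZYCCCYZEEE
Step 4: YZYCCCYZEEEYZYCCCEEEYZYCCCYZEEEYZYCCCEEE
Step 5: YZYCCCYZEEEYZYCCCEEEYZYCCCYZEEEEEEYZYCCCYZEEEYZYCCCEEEYZYCCCYZEEEEEE
Step 6: YZYCCCYZEEEYZYCCCEEEYZYCCCYZEEEEEEYZYCCCYZEEEYZYCCCEEEEEEYZYCCCYZEEEYZYCCCEEEYZYCCCYZEEEEEEYZYCCCYZEEEYZYCCCEEEEEE


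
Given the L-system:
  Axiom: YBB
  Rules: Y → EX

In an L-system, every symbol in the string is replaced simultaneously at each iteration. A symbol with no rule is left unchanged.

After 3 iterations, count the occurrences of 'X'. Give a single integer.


Step 0: YBB  (0 'X')
Step 1: EXBB  (1 'X')
Step 2: EXBB  (1 'X')
Step 3: EXBB  (1 'X')

Answer: 1


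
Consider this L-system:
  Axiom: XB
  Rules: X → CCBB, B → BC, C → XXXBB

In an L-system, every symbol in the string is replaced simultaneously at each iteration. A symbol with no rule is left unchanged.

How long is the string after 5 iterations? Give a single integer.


Step 0: length = 2
Step 1: length = 6
Step 2: length = 21
Step 3: length = 69
Step 4: length = 237
Step 5: length = 789

Answer: 789


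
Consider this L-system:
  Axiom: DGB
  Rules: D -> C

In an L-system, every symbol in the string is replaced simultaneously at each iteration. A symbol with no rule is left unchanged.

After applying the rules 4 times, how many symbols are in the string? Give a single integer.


Step 0: length = 3
Step 1: length = 3
Step 2: length = 3
Step 3: length = 3
Step 4: length = 3

Answer: 3


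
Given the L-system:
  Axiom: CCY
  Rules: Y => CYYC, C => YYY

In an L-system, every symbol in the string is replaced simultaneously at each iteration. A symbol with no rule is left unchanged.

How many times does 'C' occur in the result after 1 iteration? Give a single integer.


Step 0: CCY  (2 'C')
Step 1: YYYYYYCYYC  (2 'C')

Answer: 2


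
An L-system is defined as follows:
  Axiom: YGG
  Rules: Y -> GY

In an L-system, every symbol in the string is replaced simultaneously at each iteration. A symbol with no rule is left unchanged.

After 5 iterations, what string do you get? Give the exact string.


Step 0: YGG
Step 1: GYGG
Step 2: GGYGG
Step 3: GGGYGG
Step 4: GGGGYGG
Step 5: GGGGGYGG

Answer: GGGGGYGG


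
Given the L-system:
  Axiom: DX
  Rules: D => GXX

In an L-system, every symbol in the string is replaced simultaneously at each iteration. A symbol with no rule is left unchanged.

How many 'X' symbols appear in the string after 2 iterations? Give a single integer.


Step 0: DX  (1 'X')
Step 1: GXXX  (3 'X')
Step 2: GXXX  (3 'X')

Answer: 3


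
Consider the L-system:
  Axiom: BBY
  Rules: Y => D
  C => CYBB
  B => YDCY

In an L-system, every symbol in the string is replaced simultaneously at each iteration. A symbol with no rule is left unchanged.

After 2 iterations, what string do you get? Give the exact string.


Answer: DDCYBBDDDCYBBDD

Derivation:
Step 0: BBY
Step 1: YDCYYDCYD
Step 2: DDCYBBDDDCYBBDD


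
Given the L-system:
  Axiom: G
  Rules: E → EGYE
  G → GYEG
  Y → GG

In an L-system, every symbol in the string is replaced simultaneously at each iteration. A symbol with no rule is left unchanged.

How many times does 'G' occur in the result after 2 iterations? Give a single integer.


Step 0: G  (1 'G')
Step 1: GYEG  (2 'G')
Step 2: GYEGGGEGYEGYEG  (7 'G')

Answer: 7


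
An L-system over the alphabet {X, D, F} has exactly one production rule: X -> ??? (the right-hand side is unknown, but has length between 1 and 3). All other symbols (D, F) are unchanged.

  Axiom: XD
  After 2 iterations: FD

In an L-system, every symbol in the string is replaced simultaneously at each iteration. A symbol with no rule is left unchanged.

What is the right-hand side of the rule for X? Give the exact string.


Trying X -> F:
  Step 0: XD
  Step 1: FD
  Step 2: FD
Matches the given result.

Answer: F


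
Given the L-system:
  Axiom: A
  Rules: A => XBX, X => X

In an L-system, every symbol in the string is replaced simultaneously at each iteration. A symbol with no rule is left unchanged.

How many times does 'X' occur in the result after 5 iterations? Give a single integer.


Step 0: A  (0 'X')
Step 1: XBX  (2 'X')
Step 2: XBX  (2 'X')
Step 3: XBX  (2 'X')
Step 4: XBX  (2 'X')
Step 5: XBX  (2 'X')

Answer: 2
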